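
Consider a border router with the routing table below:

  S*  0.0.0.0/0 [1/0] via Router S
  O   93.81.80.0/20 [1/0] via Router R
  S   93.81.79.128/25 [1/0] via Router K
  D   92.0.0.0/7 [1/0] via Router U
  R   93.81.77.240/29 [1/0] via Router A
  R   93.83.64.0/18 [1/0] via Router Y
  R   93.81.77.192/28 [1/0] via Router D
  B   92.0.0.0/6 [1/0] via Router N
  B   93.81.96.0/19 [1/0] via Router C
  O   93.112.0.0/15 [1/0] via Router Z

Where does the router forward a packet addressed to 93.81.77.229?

Router U

Routes whose prefix contains 93.81.77.229:
  0.0.0.0/0 (default, matches everything) -> Router S
  92.0.0.0/6 (92.0.0.0 - 95.255.255.255) -> Router N
  92.0.0.0/7 (92.0.0.0 - 93.255.255.255) -> Router U
More-specific entries that do NOT match:
  93.81.77.240/29 (93.81.77.240 - 93.81.77.247) does not contain 93.81.77.229
  93.81.77.192/28 (93.81.77.192 - 93.81.77.207) does not contain 93.81.77.229
  93.81.79.128/25 (93.81.79.128 - 93.81.79.255) does not contain 93.81.77.229
  93.81.80.0/20 (93.81.80.0 - 93.81.95.255) does not contain 93.81.77.229
  93.81.96.0/19 (93.81.96.0 - 93.81.127.255) does not contain 93.81.77.229
  93.83.64.0/18 (93.83.64.0 - 93.83.127.255) does not contain 93.81.77.229
  93.112.0.0/15 (93.112.0.0 - 93.113.255.255) does not contain 93.81.77.229
Longest matching prefix is /7 -> next hop Router U.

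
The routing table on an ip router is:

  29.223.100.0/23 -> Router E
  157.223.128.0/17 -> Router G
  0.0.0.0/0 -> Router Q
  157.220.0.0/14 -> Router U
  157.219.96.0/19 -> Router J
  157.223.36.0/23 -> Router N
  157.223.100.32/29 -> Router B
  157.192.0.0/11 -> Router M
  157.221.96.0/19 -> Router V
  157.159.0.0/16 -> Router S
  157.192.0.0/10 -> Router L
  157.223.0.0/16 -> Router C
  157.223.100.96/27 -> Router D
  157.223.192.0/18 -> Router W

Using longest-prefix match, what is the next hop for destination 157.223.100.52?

Routes whose prefix contains 157.223.100.52:
  0.0.0.0/0 (default, matches everything) -> Router Q
  157.192.0.0/10 (157.192.0.0 - 157.255.255.255) -> Router L
  157.192.0.0/11 (157.192.0.0 - 157.223.255.255) -> Router M
  157.220.0.0/14 (157.220.0.0 - 157.223.255.255) -> Router U
  157.223.0.0/16 (157.223.0.0 - 157.223.255.255) -> Router C
More-specific entries that do NOT match:
  157.223.100.32/29 (157.223.100.32 - 157.223.100.39) does not contain 157.223.100.52
  157.223.100.96/27 (157.223.100.96 - 157.223.100.127) does not contain 157.223.100.52
  29.223.100.0/23 (29.223.100.0 - 29.223.101.255) does not contain 157.223.100.52
  157.223.36.0/23 (157.223.36.0 - 157.223.37.255) does not contain 157.223.100.52
  157.219.96.0/19 (157.219.96.0 - 157.219.127.255) does not contain 157.223.100.52
  157.221.96.0/19 (157.221.96.0 - 157.221.127.255) does not contain 157.223.100.52
  157.223.192.0/18 (157.223.192.0 - 157.223.255.255) does not contain 157.223.100.52
  157.223.128.0/17 (157.223.128.0 - 157.223.255.255) does not contain 157.223.100.52
Longest matching prefix is /16 -> next hop Router C.

Router C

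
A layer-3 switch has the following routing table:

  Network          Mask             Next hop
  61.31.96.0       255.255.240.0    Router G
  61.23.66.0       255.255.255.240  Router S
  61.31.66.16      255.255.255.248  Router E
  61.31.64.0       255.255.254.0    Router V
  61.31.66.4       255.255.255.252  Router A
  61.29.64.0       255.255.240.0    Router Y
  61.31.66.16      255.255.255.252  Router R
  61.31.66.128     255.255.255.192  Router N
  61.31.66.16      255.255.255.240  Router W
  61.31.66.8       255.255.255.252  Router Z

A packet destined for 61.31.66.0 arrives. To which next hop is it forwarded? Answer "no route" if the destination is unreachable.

No entry's prefix contains 61.31.66.0; there is no default route.

no route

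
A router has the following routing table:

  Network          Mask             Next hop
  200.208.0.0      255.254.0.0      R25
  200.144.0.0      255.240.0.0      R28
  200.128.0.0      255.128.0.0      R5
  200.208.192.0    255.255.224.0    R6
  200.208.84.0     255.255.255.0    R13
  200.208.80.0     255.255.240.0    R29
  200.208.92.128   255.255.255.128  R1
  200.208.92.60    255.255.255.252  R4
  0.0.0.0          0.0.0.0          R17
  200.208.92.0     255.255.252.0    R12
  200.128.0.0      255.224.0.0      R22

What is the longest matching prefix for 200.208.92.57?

200.208.92.0/22

Entries matching 200.208.92.57:
  0.0.0.0/0 (default, matches everything)
  200.128.0.0/9 (200.128.0.0 - 200.255.255.255)
  200.208.0.0/15 (200.208.0.0 - 200.209.255.255)
  200.208.80.0/20 (200.208.80.0 - 200.208.95.255)
  200.208.92.0/22 (200.208.92.0 - 200.208.95.255)
Most specific is 200.208.92.0/22.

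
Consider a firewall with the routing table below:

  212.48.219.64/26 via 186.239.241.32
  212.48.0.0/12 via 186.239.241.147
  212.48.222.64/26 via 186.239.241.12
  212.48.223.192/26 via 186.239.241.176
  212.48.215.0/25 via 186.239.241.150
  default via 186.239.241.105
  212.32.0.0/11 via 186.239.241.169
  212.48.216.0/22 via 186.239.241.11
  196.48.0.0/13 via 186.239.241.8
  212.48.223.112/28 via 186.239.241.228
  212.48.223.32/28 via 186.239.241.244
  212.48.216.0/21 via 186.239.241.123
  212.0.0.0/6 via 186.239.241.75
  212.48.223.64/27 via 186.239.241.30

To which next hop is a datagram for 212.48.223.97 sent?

Routes whose prefix contains 212.48.223.97:
  0.0.0.0/0 (default, matches everything) -> 186.239.241.105
  212.0.0.0/6 (212.0.0.0 - 215.255.255.255) -> 186.239.241.75
  212.32.0.0/11 (212.32.0.0 - 212.63.255.255) -> 186.239.241.169
  212.48.0.0/12 (212.48.0.0 - 212.63.255.255) -> 186.239.241.147
  212.48.216.0/21 (212.48.216.0 - 212.48.223.255) -> 186.239.241.123
More-specific entries that do NOT match:
  212.48.223.112/28 (212.48.223.112 - 212.48.223.127) does not contain 212.48.223.97
  212.48.223.32/28 (212.48.223.32 - 212.48.223.47) does not contain 212.48.223.97
  212.48.223.64/27 (212.48.223.64 - 212.48.223.95) does not contain 212.48.223.97
  212.48.219.64/26 (212.48.219.64 - 212.48.219.127) does not contain 212.48.223.97
  212.48.222.64/26 (212.48.222.64 - 212.48.222.127) does not contain 212.48.223.97
  212.48.223.192/26 (212.48.223.192 - 212.48.223.255) does not contain 212.48.223.97
  212.48.215.0/25 (212.48.215.0 - 212.48.215.127) does not contain 212.48.223.97
  212.48.216.0/22 (212.48.216.0 - 212.48.219.255) does not contain 212.48.223.97
Longest matching prefix is /21 -> next hop 186.239.241.123.

186.239.241.123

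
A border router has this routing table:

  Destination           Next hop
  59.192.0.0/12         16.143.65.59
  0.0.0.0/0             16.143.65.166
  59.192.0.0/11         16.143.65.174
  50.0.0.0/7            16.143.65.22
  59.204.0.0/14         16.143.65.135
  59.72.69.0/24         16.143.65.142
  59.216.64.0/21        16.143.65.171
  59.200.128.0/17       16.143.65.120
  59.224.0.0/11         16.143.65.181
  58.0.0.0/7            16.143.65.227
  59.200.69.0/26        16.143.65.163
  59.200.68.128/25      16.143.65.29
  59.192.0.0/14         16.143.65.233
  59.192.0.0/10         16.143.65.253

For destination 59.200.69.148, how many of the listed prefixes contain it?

Prefixes containing 59.200.69.148:
  0.0.0.0/0 (default, matches everything)
  58.0.0.0/7 (58.0.0.0 - 59.255.255.255)
  59.192.0.0/10 (59.192.0.0 - 59.255.255.255)
  59.192.0.0/11 (59.192.0.0 - 59.223.255.255)
  59.192.0.0/12 (59.192.0.0 - 59.207.255.255)
Total matching entries: 5.

5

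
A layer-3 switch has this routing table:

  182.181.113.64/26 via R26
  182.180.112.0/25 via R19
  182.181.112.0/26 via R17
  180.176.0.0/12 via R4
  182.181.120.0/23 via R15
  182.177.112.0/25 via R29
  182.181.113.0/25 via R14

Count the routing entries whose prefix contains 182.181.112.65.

No listed prefix contains 182.181.112.65.
Total matching entries: 0.

0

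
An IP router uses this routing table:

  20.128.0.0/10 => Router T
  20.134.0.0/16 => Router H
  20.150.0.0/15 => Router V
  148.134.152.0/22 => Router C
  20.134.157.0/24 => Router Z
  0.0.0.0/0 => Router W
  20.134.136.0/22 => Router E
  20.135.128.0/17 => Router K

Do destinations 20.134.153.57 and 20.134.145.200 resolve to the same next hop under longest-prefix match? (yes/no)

20.134.153.57: longest match 20.134.0.0/16 -> Router H
20.134.145.200: longest match 20.134.0.0/16 -> Router H

yes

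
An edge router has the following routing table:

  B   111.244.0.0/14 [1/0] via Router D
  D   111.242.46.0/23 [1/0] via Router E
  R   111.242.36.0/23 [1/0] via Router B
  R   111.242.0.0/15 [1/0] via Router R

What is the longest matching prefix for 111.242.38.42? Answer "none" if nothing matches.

Entries matching 111.242.38.42:
  111.242.0.0/15 (111.242.0.0 - 111.243.255.255)
Most specific is 111.242.0.0/15.

111.242.0.0/15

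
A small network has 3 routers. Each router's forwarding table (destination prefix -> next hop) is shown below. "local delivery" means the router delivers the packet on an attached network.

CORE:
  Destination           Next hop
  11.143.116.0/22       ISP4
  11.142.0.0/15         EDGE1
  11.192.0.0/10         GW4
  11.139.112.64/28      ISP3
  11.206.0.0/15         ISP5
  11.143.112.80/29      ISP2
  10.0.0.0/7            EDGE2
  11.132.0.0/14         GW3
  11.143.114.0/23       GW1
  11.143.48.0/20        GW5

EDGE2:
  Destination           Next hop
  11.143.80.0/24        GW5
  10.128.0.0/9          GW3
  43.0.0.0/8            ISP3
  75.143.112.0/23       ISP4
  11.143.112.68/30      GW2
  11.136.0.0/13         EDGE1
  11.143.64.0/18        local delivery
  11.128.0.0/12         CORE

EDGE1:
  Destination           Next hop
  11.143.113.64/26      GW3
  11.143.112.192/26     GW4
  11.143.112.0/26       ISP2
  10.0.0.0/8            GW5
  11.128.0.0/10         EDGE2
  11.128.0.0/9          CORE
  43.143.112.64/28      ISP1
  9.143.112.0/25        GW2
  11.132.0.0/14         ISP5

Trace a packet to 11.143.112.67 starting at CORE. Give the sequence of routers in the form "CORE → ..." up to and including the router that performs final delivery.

CORE → EDGE1 → EDGE2

At CORE: longest match for 11.143.112.67 is 11.142.0.0/15 -> EDGE1
At EDGE1: longest match for 11.143.112.67 is 11.128.0.0/10 -> EDGE2
At EDGE2: longest match for 11.143.112.67 is 11.143.64.0/18 -> local delivery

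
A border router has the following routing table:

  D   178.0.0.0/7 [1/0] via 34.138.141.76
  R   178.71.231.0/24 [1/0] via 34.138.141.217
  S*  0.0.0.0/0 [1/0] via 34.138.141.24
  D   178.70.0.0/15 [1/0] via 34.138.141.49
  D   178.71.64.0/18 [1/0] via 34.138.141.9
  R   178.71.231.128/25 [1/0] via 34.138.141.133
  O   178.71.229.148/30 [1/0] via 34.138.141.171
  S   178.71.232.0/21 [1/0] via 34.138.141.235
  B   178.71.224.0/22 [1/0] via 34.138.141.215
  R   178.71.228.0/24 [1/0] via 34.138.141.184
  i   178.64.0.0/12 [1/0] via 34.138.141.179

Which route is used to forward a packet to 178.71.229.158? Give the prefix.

Entries matching 178.71.229.158:
  0.0.0.0/0 (default, matches everything)
  178.0.0.0/7 (178.0.0.0 - 179.255.255.255)
  178.64.0.0/12 (178.64.0.0 - 178.79.255.255)
  178.70.0.0/15 (178.70.0.0 - 178.71.255.255)
Most specific is 178.70.0.0/15.

178.70.0.0/15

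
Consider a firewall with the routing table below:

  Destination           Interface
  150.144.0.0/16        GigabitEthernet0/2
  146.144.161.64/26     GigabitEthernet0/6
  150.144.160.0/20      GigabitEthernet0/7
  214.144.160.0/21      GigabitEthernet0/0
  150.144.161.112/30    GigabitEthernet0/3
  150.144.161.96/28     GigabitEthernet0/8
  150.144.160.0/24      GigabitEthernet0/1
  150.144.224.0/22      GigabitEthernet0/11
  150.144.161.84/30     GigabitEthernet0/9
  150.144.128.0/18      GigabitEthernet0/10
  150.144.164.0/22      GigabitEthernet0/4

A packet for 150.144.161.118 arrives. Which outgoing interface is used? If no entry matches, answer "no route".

Routes whose prefix contains 150.144.161.118:
  150.144.0.0/16 (150.144.0.0 - 150.144.255.255) -> GigabitEthernet0/2
  150.144.128.0/18 (150.144.128.0 - 150.144.191.255) -> GigabitEthernet0/10
  150.144.160.0/20 (150.144.160.0 - 150.144.175.255) -> GigabitEthernet0/7
More-specific entries that do NOT match:
  150.144.161.112/30 (150.144.161.112 - 150.144.161.115) does not contain 150.144.161.118
  150.144.161.84/30 (150.144.161.84 - 150.144.161.87) does not contain 150.144.161.118
  150.144.161.96/28 (150.144.161.96 - 150.144.161.111) does not contain 150.144.161.118
  146.144.161.64/26 (146.144.161.64 - 146.144.161.127) does not contain 150.144.161.118
  150.144.160.0/24 (150.144.160.0 - 150.144.160.255) does not contain 150.144.161.118
  150.144.224.0/22 (150.144.224.0 - 150.144.227.255) does not contain 150.144.161.118
  150.144.164.0/22 (150.144.164.0 - 150.144.167.255) does not contain 150.144.161.118
  214.144.160.0/21 (214.144.160.0 - 214.144.167.255) does not contain 150.144.161.118
Longest matching prefix is /20 -> interface GigabitEthernet0/7.

GigabitEthernet0/7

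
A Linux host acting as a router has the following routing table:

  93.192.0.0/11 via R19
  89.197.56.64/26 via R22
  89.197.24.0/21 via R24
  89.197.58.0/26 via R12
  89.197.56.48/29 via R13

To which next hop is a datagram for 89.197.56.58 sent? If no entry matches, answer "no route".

No entry's prefix contains 89.197.56.58; there is no default route.

no route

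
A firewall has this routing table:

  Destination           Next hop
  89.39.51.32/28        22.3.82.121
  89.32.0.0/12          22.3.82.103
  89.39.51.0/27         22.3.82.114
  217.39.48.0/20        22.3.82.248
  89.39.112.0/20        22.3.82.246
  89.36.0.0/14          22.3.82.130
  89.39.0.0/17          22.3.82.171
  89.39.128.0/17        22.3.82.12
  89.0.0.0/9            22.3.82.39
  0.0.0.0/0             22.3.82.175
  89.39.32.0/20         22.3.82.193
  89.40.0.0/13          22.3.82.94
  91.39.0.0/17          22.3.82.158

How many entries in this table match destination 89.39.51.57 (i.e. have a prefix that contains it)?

Prefixes containing 89.39.51.57:
  0.0.0.0/0 (default, matches everything)
  89.0.0.0/9 (89.0.0.0 - 89.127.255.255)
  89.32.0.0/12 (89.32.0.0 - 89.47.255.255)
  89.36.0.0/14 (89.36.0.0 - 89.39.255.255)
  89.39.0.0/17 (89.39.0.0 - 89.39.127.255)
Total matching entries: 5.

5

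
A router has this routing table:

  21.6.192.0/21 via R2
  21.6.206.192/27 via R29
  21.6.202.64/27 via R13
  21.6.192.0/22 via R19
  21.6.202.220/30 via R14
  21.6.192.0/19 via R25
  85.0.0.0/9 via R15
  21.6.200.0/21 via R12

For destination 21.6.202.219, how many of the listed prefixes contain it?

Prefixes containing 21.6.202.219:
  21.6.192.0/19 (21.6.192.0 - 21.6.223.255)
  21.6.200.0/21 (21.6.200.0 - 21.6.207.255)
Total matching entries: 2.

2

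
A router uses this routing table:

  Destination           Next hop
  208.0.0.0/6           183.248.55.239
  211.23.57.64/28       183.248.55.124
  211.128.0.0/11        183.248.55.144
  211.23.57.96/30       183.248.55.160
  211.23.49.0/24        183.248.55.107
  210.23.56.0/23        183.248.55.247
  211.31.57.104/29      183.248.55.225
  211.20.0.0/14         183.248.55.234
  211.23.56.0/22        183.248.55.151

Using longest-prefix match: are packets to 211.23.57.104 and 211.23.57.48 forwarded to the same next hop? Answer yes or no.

211.23.57.104: longest match 211.23.56.0/22 -> 183.248.55.151
211.23.57.48: longest match 211.23.56.0/22 -> 183.248.55.151

yes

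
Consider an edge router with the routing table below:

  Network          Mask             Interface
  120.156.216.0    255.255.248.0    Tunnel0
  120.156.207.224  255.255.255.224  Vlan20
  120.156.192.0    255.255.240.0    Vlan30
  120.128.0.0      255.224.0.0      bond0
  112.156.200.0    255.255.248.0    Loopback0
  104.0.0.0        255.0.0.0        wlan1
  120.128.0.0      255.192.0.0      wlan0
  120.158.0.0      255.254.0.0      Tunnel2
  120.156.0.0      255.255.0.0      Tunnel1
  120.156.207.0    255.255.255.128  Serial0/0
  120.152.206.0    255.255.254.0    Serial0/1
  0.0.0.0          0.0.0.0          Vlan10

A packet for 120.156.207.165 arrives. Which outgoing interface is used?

Routes whose prefix contains 120.156.207.165:
  0.0.0.0/0 (default, matches everything) -> Vlan10
  120.128.0.0/10 (120.128.0.0 - 120.191.255.255) -> wlan0
  120.128.0.0/11 (120.128.0.0 - 120.159.255.255) -> bond0
  120.156.0.0/16 (120.156.0.0 - 120.156.255.255) -> Tunnel1
  120.156.192.0/20 (120.156.192.0 - 120.156.207.255) -> Vlan30
More-specific entries that do NOT match:
  120.156.207.224/27 (120.156.207.224 - 120.156.207.255) does not contain 120.156.207.165
  120.156.207.0/25 (120.156.207.0 - 120.156.207.127) does not contain 120.156.207.165
  120.152.206.0/23 (120.152.206.0 - 120.152.207.255) does not contain 120.156.207.165
  120.156.216.0/21 (120.156.216.0 - 120.156.223.255) does not contain 120.156.207.165
  112.156.200.0/21 (112.156.200.0 - 112.156.207.255) does not contain 120.156.207.165
Longest matching prefix is /20 -> interface Vlan30.

Vlan30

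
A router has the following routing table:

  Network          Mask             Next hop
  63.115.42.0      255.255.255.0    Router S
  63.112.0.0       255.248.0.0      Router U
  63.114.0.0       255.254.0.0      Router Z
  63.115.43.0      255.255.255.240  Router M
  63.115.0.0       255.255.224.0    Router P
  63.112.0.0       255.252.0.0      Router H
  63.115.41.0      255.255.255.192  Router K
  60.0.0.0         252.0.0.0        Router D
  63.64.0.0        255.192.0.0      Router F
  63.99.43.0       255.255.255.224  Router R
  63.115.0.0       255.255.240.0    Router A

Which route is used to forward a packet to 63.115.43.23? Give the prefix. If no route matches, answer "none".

Entries matching 63.115.43.23:
  60.0.0.0/6 (60.0.0.0 - 63.255.255.255)
  63.64.0.0/10 (63.64.0.0 - 63.127.255.255)
  63.112.0.0/13 (63.112.0.0 - 63.119.255.255)
  63.112.0.0/14 (63.112.0.0 - 63.115.255.255)
  63.114.0.0/15 (63.114.0.0 - 63.115.255.255)
Most specific is 63.114.0.0/15.

63.114.0.0/15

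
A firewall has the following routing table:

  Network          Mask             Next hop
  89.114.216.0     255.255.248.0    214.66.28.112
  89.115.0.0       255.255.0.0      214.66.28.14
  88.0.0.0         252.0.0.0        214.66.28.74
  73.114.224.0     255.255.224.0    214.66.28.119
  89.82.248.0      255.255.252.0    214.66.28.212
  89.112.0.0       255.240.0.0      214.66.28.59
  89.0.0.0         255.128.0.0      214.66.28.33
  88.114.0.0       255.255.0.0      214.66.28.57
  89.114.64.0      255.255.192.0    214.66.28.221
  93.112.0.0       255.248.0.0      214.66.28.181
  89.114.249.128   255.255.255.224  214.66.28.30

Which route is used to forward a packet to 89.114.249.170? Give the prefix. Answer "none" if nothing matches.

89.112.0.0/12

Entries matching 89.114.249.170:
  88.0.0.0/6 (88.0.0.0 - 91.255.255.255)
  89.0.0.0/9 (89.0.0.0 - 89.127.255.255)
  89.112.0.0/12 (89.112.0.0 - 89.127.255.255)
Most specific is 89.112.0.0/12.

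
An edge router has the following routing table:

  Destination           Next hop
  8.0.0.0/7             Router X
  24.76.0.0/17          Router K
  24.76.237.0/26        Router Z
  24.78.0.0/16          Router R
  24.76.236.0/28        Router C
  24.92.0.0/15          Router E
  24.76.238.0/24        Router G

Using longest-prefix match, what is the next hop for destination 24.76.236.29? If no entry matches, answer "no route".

No entry's prefix contains 24.76.236.29; there is no default route.

no route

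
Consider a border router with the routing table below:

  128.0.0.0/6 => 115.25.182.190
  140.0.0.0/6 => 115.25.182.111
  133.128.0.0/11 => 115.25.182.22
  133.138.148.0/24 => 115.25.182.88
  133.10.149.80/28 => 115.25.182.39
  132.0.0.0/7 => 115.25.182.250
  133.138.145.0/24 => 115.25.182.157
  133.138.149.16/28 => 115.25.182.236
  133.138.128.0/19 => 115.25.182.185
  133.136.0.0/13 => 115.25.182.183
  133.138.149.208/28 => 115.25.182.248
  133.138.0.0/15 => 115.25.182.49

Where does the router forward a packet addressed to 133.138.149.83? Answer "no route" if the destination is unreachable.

Routes whose prefix contains 133.138.149.83:
  132.0.0.0/7 (132.0.0.0 - 133.255.255.255) -> 115.25.182.250
  133.128.0.0/11 (133.128.0.0 - 133.159.255.255) -> 115.25.182.22
  133.136.0.0/13 (133.136.0.0 - 133.143.255.255) -> 115.25.182.183
  133.138.0.0/15 (133.138.0.0 - 133.139.255.255) -> 115.25.182.49
  133.138.128.0/19 (133.138.128.0 - 133.138.159.255) -> 115.25.182.185
More-specific entries that do NOT match:
  133.10.149.80/28 (133.10.149.80 - 133.10.149.95) does not contain 133.138.149.83
  133.138.149.16/28 (133.138.149.16 - 133.138.149.31) does not contain 133.138.149.83
  133.138.149.208/28 (133.138.149.208 - 133.138.149.223) does not contain 133.138.149.83
  133.138.148.0/24 (133.138.148.0 - 133.138.148.255) does not contain 133.138.149.83
  133.138.145.0/24 (133.138.145.0 - 133.138.145.255) does not contain 133.138.149.83
Longest matching prefix is /19 -> next hop 115.25.182.185.

115.25.182.185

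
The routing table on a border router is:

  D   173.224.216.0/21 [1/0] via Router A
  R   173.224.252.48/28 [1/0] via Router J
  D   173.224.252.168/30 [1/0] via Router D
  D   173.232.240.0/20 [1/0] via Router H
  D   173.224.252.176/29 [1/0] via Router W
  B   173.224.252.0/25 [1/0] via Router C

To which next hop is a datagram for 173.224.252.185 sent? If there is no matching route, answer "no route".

no route

No entry's prefix contains 173.224.252.185; there is no default route.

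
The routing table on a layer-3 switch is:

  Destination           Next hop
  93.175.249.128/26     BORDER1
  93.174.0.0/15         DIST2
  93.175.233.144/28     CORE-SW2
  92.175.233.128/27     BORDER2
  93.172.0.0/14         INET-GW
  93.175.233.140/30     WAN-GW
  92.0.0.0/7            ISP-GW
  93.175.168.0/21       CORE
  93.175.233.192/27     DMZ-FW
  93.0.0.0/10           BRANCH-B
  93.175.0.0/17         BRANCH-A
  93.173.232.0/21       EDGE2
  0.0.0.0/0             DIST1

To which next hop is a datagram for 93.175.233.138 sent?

DIST2

Routes whose prefix contains 93.175.233.138:
  0.0.0.0/0 (default, matches everything) -> DIST1
  92.0.0.0/7 (92.0.0.0 - 93.255.255.255) -> ISP-GW
  93.172.0.0/14 (93.172.0.0 - 93.175.255.255) -> INET-GW
  93.174.0.0/15 (93.174.0.0 - 93.175.255.255) -> DIST2
More-specific entries that do NOT match:
  93.175.233.140/30 (93.175.233.140 - 93.175.233.143) does not contain 93.175.233.138
  93.175.233.144/28 (93.175.233.144 - 93.175.233.159) does not contain 93.175.233.138
  92.175.233.128/27 (92.175.233.128 - 92.175.233.159) does not contain 93.175.233.138
  93.175.233.192/27 (93.175.233.192 - 93.175.233.223) does not contain 93.175.233.138
  93.175.249.128/26 (93.175.249.128 - 93.175.249.191) does not contain 93.175.233.138
  93.175.168.0/21 (93.175.168.0 - 93.175.175.255) does not contain 93.175.233.138
  93.173.232.0/21 (93.173.232.0 - 93.173.239.255) does not contain 93.175.233.138
  93.175.0.0/17 (93.175.0.0 - 93.175.127.255) does not contain 93.175.233.138
Longest matching prefix is /15 -> next hop DIST2.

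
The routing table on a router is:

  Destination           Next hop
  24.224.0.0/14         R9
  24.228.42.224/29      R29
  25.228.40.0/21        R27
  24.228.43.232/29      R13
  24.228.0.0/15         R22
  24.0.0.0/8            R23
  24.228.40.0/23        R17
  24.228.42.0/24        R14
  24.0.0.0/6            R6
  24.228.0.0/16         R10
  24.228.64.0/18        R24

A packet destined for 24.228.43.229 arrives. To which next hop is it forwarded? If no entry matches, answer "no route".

Routes whose prefix contains 24.228.43.229:
  24.0.0.0/6 (24.0.0.0 - 27.255.255.255) -> R6
  24.0.0.0/8 (24.0.0.0 - 24.255.255.255) -> R23
  24.228.0.0/15 (24.228.0.0 - 24.229.255.255) -> R22
  24.228.0.0/16 (24.228.0.0 - 24.228.255.255) -> R10
More-specific entries that do NOT match:
  24.228.42.224/29 (24.228.42.224 - 24.228.42.231) does not contain 24.228.43.229
  24.228.43.232/29 (24.228.43.232 - 24.228.43.239) does not contain 24.228.43.229
  24.228.42.0/24 (24.228.42.0 - 24.228.42.255) does not contain 24.228.43.229
  24.228.40.0/23 (24.228.40.0 - 24.228.41.255) does not contain 24.228.43.229
  25.228.40.0/21 (25.228.40.0 - 25.228.47.255) does not contain 24.228.43.229
  24.228.64.0/18 (24.228.64.0 - 24.228.127.255) does not contain 24.228.43.229
Longest matching prefix is /16 -> next hop R10.

R10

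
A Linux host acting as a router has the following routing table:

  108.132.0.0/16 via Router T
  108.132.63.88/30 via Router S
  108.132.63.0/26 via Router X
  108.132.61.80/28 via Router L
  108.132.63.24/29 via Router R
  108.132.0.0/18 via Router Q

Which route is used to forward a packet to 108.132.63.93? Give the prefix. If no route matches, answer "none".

Entries matching 108.132.63.93:
  108.132.0.0/16 (108.132.0.0 - 108.132.255.255)
  108.132.0.0/18 (108.132.0.0 - 108.132.63.255)
Most specific is 108.132.0.0/18.

108.132.0.0/18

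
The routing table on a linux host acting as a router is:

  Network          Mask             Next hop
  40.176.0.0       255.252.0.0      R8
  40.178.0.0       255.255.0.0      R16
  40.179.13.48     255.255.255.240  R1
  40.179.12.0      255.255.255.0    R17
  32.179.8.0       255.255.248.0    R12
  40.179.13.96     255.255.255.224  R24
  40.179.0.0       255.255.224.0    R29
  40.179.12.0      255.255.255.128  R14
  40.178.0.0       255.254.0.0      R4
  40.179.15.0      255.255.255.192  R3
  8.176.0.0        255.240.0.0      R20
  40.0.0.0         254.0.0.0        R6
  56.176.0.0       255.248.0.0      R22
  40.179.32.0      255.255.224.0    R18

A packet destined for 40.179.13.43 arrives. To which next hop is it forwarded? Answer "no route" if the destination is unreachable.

Routes whose prefix contains 40.179.13.43:
  40.0.0.0/7 (40.0.0.0 - 41.255.255.255) -> R6
  40.176.0.0/14 (40.176.0.0 - 40.179.255.255) -> R8
  40.178.0.0/15 (40.178.0.0 - 40.179.255.255) -> R4
  40.179.0.0/19 (40.179.0.0 - 40.179.31.255) -> R29
More-specific entries that do NOT match:
  40.179.13.48/28 (40.179.13.48 - 40.179.13.63) does not contain 40.179.13.43
  40.179.13.96/27 (40.179.13.96 - 40.179.13.127) does not contain 40.179.13.43
  40.179.15.0/26 (40.179.15.0 - 40.179.15.63) does not contain 40.179.13.43
  40.179.12.0/25 (40.179.12.0 - 40.179.12.127) does not contain 40.179.13.43
  40.179.12.0/24 (40.179.12.0 - 40.179.12.255) does not contain 40.179.13.43
  32.179.8.0/21 (32.179.8.0 - 32.179.15.255) does not contain 40.179.13.43
Longest matching prefix is /19 -> next hop R29.

R29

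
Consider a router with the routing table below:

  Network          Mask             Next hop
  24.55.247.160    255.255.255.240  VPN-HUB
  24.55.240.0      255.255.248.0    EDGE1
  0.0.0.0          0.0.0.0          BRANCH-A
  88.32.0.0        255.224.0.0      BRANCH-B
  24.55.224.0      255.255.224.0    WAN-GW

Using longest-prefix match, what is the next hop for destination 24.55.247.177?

EDGE1

Routes whose prefix contains 24.55.247.177:
  0.0.0.0/0 (default, matches everything) -> BRANCH-A
  24.55.224.0/19 (24.55.224.0 - 24.55.255.255) -> WAN-GW
  24.55.240.0/21 (24.55.240.0 - 24.55.247.255) -> EDGE1
More-specific entries that do NOT match:
  24.55.247.160/28 (24.55.247.160 - 24.55.247.175) does not contain 24.55.247.177
Longest matching prefix is /21 -> next hop EDGE1.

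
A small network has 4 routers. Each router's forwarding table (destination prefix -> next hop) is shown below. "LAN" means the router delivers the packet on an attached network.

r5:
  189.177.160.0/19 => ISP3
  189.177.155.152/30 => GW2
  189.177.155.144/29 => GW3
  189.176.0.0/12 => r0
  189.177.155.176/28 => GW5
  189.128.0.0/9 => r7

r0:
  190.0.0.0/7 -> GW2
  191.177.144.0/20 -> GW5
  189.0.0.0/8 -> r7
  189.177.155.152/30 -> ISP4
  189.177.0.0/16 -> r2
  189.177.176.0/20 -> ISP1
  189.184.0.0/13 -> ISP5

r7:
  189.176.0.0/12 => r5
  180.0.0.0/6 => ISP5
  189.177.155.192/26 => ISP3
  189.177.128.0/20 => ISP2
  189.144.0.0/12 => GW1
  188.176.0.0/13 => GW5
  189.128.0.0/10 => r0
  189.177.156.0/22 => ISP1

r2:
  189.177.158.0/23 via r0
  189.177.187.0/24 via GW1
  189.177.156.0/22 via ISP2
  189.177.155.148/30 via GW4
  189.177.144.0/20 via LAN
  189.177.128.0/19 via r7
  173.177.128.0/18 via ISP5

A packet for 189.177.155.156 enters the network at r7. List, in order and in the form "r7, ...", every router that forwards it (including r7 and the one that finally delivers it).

r7, r5, r0, r2

At r7: longest match for 189.177.155.156 is 189.176.0.0/12 -> r5
At r5: longest match for 189.177.155.156 is 189.176.0.0/12 -> r0
At r0: longest match for 189.177.155.156 is 189.177.0.0/16 -> r2
At r2: longest match for 189.177.155.156 is 189.177.144.0/20 -> LAN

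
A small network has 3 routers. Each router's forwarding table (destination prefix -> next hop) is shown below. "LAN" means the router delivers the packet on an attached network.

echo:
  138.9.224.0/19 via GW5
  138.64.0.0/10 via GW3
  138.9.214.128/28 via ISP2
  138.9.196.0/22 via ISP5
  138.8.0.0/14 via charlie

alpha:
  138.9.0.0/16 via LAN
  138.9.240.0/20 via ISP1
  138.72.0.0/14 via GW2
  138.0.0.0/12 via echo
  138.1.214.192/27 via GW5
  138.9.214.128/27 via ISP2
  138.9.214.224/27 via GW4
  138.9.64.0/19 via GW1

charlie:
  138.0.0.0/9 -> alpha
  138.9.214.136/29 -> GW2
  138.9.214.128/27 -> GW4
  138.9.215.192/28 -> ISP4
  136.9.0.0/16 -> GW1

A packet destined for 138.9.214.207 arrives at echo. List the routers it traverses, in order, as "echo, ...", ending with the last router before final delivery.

At echo: longest match for 138.9.214.207 is 138.8.0.0/14 -> charlie
At charlie: longest match for 138.9.214.207 is 138.0.0.0/9 -> alpha
At alpha: longest match for 138.9.214.207 is 138.9.0.0/16 -> LAN

echo, charlie, alpha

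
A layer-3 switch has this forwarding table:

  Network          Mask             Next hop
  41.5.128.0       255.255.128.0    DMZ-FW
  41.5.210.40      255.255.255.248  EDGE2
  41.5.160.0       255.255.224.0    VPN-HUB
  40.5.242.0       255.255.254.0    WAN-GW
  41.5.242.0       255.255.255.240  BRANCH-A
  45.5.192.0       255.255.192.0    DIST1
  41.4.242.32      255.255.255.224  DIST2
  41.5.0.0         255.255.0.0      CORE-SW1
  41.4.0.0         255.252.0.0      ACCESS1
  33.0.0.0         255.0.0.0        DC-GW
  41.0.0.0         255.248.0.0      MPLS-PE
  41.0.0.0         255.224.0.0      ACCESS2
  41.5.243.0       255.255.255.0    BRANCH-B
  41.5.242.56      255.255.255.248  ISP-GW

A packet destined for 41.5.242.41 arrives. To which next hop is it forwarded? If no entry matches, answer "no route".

DMZ-FW

Routes whose prefix contains 41.5.242.41:
  41.0.0.0/11 (41.0.0.0 - 41.31.255.255) -> ACCESS2
  41.0.0.0/13 (41.0.0.0 - 41.7.255.255) -> MPLS-PE
  41.4.0.0/14 (41.4.0.0 - 41.7.255.255) -> ACCESS1
  41.5.0.0/16 (41.5.0.0 - 41.5.255.255) -> CORE-SW1
  41.5.128.0/17 (41.5.128.0 - 41.5.255.255) -> DMZ-FW
More-specific entries that do NOT match:
  41.5.210.40/29 (41.5.210.40 - 41.5.210.47) does not contain 41.5.242.41
  41.5.242.56/29 (41.5.242.56 - 41.5.242.63) does not contain 41.5.242.41
  41.5.242.0/28 (41.5.242.0 - 41.5.242.15) does not contain 41.5.242.41
  41.4.242.32/27 (41.4.242.32 - 41.4.242.63) does not contain 41.5.242.41
  41.5.243.0/24 (41.5.243.0 - 41.5.243.255) does not contain 41.5.242.41
  40.5.242.0/23 (40.5.242.0 - 40.5.243.255) does not contain 41.5.242.41
  41.5.160.0/19 (41.5.160.0 - 41.5.191.255) does not contain 41.5.242.41
  45.5.192.0/18 (45.5.192.0 - 45.5.255.255) does not contain 41.5.242.41
Longest matching prefix is /17 -> next hop DMZ-FW.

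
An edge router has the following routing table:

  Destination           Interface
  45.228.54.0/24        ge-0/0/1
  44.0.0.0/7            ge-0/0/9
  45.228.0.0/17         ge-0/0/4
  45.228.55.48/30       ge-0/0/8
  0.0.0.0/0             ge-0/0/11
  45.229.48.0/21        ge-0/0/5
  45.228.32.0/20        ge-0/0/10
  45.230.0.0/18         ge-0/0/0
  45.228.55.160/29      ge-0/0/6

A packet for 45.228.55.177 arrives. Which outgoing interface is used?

Routes whose prefix contains 45.228.55.177:
  0.0.0.0/0 (default, matches everything) -> ge-0/0/11
  44.0.0.0/7 (44.0.0.0 - 45.255.255.255) -> ge-0/0/9
  45.228.0.0/17 (45.228.0.0 - 45.228.127.255) -> ge-0/0/4
More-specific entries that do NOT match:
  45.228.55.48/30 (45.228.55.48 - 45.228.55.51) does not contain 45.228.55.177
  45.228.55.160/29 (45.228.55.160 - 45.228.55.167) does not contain 45.228.55.177
  45.228.54.0/24 (45.228.54.0 - 45.228.54.255) does not contain 45.228.55.177
  45.229.48.0/21 (45.229.48.0 - 45.229.55.255) does not contain 45.228.55.177
  45.228.32.0/20 (45.228.32.0 - 45.228.47.255) does not contain 45.228.55.177
  45.230.0.0/18 (45.230.0.0 - 45.230.63.255) does not contain 45.228.55.177
Longest matching prefix is /17 -> interface ge-0/0/4.

ge-0/0/4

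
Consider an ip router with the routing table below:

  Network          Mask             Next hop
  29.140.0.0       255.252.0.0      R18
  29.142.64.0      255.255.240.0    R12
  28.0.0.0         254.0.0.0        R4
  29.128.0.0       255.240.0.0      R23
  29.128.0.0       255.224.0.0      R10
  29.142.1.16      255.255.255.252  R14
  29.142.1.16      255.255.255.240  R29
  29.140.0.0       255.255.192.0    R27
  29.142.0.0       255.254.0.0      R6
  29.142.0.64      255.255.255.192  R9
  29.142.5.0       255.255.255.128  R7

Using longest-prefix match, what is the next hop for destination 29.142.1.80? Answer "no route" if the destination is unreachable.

R6

Routes whose prefix contains 29.142.1.80:
  28.0.0.0/7 (28.0.0.0 - 29.255.255.255) -> R4
  29.128.0.0/11 (29.128.0.0 - 29.159.255.255) -> R10
  29.128.0.0/12 (29.128.0.0 - 29.143.255.255) -> R23
  29.140.0.0/14 (29.140.0.0 - 29.143.255.255) -> R18
  29.142.0.0/15 (29.142.0.0 - 29.143.255.255) -> R6
More-specific entries that do NOT match:
  29.142.1.16/30 (29.142.1.16 - 29.142.1.19) does not contain 29.142.1.80
  29.142.1.16/28 (29.142.1.16 - 29.142.1.31) does not contain 29.142.1.80
  29.142.0.64/26 (29.142.0.64 - 29.142.0.127) does not contain 29.142.1.80
  29.142.5.0/25 (29.142.5.0 - 29.142.5.127) does not contain 29.142.1.80
  29.142.64.0/20 (29.142.64.0 - 29.142.79.255) does not contain 29.142.1.80
  29.140.0.0/18 (29.140.0.0 - 29.140.63.255) does not contain 29.142.1.80
Longest matching prefix is /15 -> next hop R6.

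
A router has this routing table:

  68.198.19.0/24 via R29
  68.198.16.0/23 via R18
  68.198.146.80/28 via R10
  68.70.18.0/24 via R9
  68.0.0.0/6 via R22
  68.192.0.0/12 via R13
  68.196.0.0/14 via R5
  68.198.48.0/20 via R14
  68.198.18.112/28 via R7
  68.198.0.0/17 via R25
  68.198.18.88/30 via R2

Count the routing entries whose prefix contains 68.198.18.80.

4

Prefixes containing 68.198.18.80:
  68.0.0.0/6 (68.0.0.0 - 71.255.255.255)
  68.192.0.0/12 (68.192.0.0 - 68.207.255.255)
  68.196.0.0/14 (68.196.0.0 - 68.199.255.255)
  68.198.0.0/17 (68.198.0.0 - 68.198.127.255)
Total matching entries: 4.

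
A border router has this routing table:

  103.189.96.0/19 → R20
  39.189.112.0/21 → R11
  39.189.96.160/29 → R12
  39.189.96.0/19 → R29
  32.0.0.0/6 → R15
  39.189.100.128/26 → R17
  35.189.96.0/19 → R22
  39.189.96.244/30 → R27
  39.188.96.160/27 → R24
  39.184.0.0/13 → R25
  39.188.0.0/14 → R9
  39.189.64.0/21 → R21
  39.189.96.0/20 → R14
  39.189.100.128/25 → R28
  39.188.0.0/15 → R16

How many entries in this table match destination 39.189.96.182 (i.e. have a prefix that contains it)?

5

Prefixes containing 39.189.96.182:
  39.184.0.0/13 (39.184.0.0 - 39.191.255.255)
  39.188.0.0/14 (39.188.0.0 - 39.191.255.255)
  39.188.0.0/15 (39.188.0.0 - 39.189.255.255)
  39.189.96.0/19 (39.189.96.0 - 39.189.127.255)
  39.189.96.0/20 (39.189.96.0 - 39.189.111.255)
Total matching entries: 5.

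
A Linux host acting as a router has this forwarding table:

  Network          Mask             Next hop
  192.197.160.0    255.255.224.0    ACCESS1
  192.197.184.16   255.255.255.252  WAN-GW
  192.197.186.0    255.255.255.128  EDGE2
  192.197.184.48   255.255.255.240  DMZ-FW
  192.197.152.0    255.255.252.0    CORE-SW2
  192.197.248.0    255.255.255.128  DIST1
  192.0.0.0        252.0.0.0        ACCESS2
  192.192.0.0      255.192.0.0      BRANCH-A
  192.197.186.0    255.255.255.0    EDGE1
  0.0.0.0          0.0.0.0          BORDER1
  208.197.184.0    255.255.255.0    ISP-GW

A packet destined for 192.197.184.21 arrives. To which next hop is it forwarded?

ACCESS1

Routes whose prefix contains 192.197.184.21:
  0.0.0.0/0 (default, matches everything) -> BORDER1
  192.0.0.0/6 (192.0.0.0 - 195.255.255.255) -> ACCESS2
  192.192.0.0/10 (192.192.0.0 - 192.255.255.255) -> BRANCH-A
  192.197.160.0/19 (192.197.160.0 - 192.197.191.255) -> ACCESS1
More-specific entries that do NOT match:
  192.197.184.16/30 (192.197.184.16 - 192.197.184.19) does not contain 192.197.184.21
  192.197.184.48/28 (192.197.184.48 - 192.197.184.63) does not contain 192.197.184.21
  192.197.186.0/25 (192.197.186.0 - 192.197.186.127) does not contain 192.197.184.21
  192.197.248.0/25 (192.197.248.0 - 192.197.248.127) does not contain 192.197.184.21
  192.197.186.0/24 (192.197.186.0 - 192.197.186.255) does not contain 192.197.184.21
  208.197.184.0/24 (208.197.184.0 - 208.197.184.255) does not contain 192.197.184.21
  192.197.152.0/22 (192.197.152.0 - 192.197.155.255) does not contain 192.197.184.21
Longest matching prefix is /19 -> next hop ACCESS1.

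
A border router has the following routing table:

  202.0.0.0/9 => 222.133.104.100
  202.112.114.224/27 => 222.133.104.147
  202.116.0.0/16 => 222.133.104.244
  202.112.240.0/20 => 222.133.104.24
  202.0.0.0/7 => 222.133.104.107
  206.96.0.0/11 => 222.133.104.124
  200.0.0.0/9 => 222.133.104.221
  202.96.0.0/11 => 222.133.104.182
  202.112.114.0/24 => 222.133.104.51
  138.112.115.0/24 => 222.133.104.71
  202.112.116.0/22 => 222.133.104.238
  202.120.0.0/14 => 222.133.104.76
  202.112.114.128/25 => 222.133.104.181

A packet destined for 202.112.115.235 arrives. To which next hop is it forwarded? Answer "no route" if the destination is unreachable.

Routes whose prefix contains 202.112.115.235:
  202.0.0.0/7 (202.0.0.0 - 203.255.255.255) -> 222.133.104.107
  202.0.0.0/9 (202.0.0.0 - 202.127.255.255) -> 222.133.104.100
  202.96.0.0/11 (202.96.0.0 - 202.127.255.255) -> 222.133.104.182
More-specific entries that do NOT match:
  202.112.114.224/27 (202.112.114.224 - 202.112.114.255) does not contain 202.112.115.235
  202.112.114.128/25 (202.112.114.128 - 202.112.114.255) does not contain 202.112.115.235
  202.112.114.0/24 (202.112.114.0 - 202.112.114.255) does not contain 202.112.115.235
  138.112.115.0/24 (138.112.115.0 - 138.112.115.255) does not contain 202.112.115.235
  202.112.116.0/22 (202.112.116.0 - 202.112.119.255) does not contain 202.112.115.235
  202.112.240.0/20 (202.112.240.0 - 202.112.255.255) does not contain 202.112.115.235
  202.116.0.0/16 (202.116.0.0 - 202.116.255.255) does not contain 202.112.115.235
  202.120.0.0/14 (202.120.0.0 - 202.123.255.255) does not contain 202.112.115.235
Longest matching prefix is /11 -> next hop 222.133.104.182.

222.133.104.182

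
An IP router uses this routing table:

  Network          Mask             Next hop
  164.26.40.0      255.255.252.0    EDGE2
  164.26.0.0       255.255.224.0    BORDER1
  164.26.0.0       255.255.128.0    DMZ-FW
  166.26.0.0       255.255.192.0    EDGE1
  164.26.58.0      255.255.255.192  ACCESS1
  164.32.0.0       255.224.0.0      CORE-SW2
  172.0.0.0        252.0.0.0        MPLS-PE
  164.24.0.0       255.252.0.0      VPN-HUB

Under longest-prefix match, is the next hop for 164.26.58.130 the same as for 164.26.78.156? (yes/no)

yes

164.26.58.130: longest match 164.26.0.0/17 -> DMZ-FW
164.26.78.156: longest match 164.26.0.0/17 -> DMZ-FW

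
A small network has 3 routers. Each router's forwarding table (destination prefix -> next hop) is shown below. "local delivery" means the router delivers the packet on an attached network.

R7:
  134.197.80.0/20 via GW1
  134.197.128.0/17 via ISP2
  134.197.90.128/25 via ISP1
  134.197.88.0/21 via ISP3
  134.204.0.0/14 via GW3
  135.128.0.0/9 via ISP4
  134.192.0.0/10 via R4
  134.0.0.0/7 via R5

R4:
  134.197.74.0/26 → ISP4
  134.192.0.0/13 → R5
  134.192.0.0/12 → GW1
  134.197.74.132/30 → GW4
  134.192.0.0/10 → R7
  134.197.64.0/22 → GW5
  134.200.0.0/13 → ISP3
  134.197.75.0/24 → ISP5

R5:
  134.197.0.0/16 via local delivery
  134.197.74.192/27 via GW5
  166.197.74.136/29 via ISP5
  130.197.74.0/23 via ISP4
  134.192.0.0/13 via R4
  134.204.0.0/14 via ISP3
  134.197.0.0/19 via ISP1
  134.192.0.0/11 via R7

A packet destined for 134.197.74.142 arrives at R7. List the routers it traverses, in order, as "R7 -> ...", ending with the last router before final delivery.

At R7: longest match for 134.197.74.142 is 134.192.0.0/10 -> R4
At R4: longest match for 134.197.74.142 is 134.192.0.0/13 -> R5
At R5: longest match for 134.197.74.142 is 134.197.0.0/16 -> local delivery

R7 -> R4 -> R5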